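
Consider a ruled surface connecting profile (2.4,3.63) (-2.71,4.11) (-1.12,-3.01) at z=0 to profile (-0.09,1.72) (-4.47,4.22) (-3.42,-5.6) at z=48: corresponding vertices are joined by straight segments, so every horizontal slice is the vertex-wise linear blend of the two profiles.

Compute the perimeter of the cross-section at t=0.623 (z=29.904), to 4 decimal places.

Perimeter at t=0.623: 21.7002

Cross-section at t=0.623: each vertex is (1-t)·p0[i] + t·p1[i].
  v1: (1-0.623)·(2.4,3.63) + 0.623·(-0.09,1.72) = (0.8487,2.4401)
  v2: (1-0.623)·(-2.71,4.11) + 0.623·(-4.47,4.22) = (-3.8065,4.1785)
  v3: (1-0.623)·(-1.12,-3.01) + 0.623·(-3.42,-5.6) = (-2.5529,-4.6236)
Perimeter = Σ |v_{i+1} − v_i|:
  edge 1→2: √(-4.6552² + 1.7385²) = 4.9692 (running 4.9692)
  edge 2→3: √(1.2536² + -8.8021²) = 8.8909 (running 13.8601)
  edge 3→1: √(3.4016² + 7.0636²) = 7.8400 (running 21.7002)
Perimeter = 21.7002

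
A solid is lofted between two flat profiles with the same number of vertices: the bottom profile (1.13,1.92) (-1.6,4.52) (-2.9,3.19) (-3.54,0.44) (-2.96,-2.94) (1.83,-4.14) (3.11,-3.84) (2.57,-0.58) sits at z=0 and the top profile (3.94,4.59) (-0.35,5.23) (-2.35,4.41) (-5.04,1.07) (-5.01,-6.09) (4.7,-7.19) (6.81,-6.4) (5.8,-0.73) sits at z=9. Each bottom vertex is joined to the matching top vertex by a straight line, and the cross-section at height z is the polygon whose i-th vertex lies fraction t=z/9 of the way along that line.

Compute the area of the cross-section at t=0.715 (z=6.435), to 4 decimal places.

Area at t=0.715: 89.8336

Cross-section at t=0.715: each vertex is (1-t)·p0[i] + t·p1[i].
  v1: (1-0.715)·(1.13,1.92) + 0.715·(3.94,4.59) = (3.1391,3.8291)
  v2: (1-0.715)·(-1.6,4.52) + 0.715·(-0.35,5.23) = (-0.7063,5.0277)
  v3: (1-0.715)·(-2.9,3.19) + 0.715·(-2.35,4.41) = (-2.5068,4.0623)
  v4: (1-0.715)·(-3.54,0.44) + 0.715·(-5.04,1.07) = (-4.6125,0.8904)
  v5: (1-0.715)·(-2.96,-2.94) + 0.715·(-5.01,-6.09) = (-4.4257,-5.1922)
  v6: (1-0.715)·(1.83,-4.14) + 0.715·(4.7,-7.19) = (3.8821,-6.3208)
  v7: (1-0.715)·(3.11,-3.84) + 0.715·(6.81,-6.4) = (5.7555,-5.6704)
  v8: (1-0.715)·(2.57,-0.58) + 0.715·(5.8,-0.73) = (4.8794,-0.6872)
Shoelace sum Σ(x_i·y_{i+1} − x_{i+1}·y_i):
  i=1: 3.1391·5.0277 − -0.7063·3.8291 = +18.4868 (running +18.4868)
  i=2: -0.7063·4.0623 − -2.5068·5.0277 = +9.7341 (running +28.2209)
  i=3: -2.5068·0.8904 − -4.6125·4.0623 = +16.5052 (running +44.7261)
  i=4: -4.6125·-5.1922 − -4.4257·0.8904 = +27.8902 (running +72.6163)
  i=5: -4.4257·-6.3208 − 3.8821·-5.1922 = +48.1306 (running +120.7469)
  i=6: 3.8821·-5.6704 − 5.7555·-6.3208 = +14.3663 (running +135.1132)
  i=7: 5.7555·-0.6872 − 4.8794·-5.6704 = +23.7130 (running +158.8262)
  i=8: 4.8794·3.8291 − 3.1391·-0.6872 = +20.8410 (running +179.6672)
Area = |Σ|/2 = |179.6672|/2 = 89.8336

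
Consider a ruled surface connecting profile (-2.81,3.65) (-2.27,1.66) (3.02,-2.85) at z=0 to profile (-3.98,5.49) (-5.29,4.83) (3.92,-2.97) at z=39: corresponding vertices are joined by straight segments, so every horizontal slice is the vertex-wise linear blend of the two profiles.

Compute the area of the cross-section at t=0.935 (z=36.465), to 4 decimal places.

Area at t=0.935: 7.8551

Cross-section at t=0.935: each vertex is (1-t)·p0[i] + t·p1[i].
  v1: (1-0.935)·(-2.81,3.65) + 0.935·(-3.98,5.49) = (-3.9040,5.3704)
  v2: (1-0.935)·(-2.27,1.66) + 0.935·(-5.29,4.83) = (-5.0937,4.6239)
  v3: (1-0.935)·(3.02,-2.85) + 0.935·(3.92,-2.97) = (3.8615,-2.9622)
Shoelace sum Σ(x_i·y_{i+1} − x_{i+1}·y_i):
  i=1: -3.9040·4.6239 − -5.0937·5.3704 = +9.3035 (running +9.3035)
  i=2: -5.0937·-2.9622 − 3.8615·4.6239 = -2.7668 (running +6.5367)
  i=3: 3.8615·5.3704 − -3.9040·-2.9622 = +9.1735 (running +15.7102)
Area = |Σ|/2 = |15.7102|/2 = 7.8551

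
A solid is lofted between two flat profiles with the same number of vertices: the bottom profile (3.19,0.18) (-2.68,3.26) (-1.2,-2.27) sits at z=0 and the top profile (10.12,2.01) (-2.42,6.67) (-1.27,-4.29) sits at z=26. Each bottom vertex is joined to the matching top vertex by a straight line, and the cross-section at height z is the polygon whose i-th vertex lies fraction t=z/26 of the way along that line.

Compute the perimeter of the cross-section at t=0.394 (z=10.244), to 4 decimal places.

Cross-section at t=0.394: each vertex is (1-t)·p0[i] + t·p1[i].
  v1: (1-0.394)·(3.19,0.18) + 0.394·(10.12,2.01) = (5.9204,0.9010)
  v2: (1-0.394)·(-2.68,3.26) + 0.394·(-2.42,6.67) = (-2.5776,4.6035)
  v3: (1-0.394)·(-1.2,-2.27) + 0.394·(-1.27,-4.29) = (-1.2276,-3.0659)
Perimeter = Σ |v_{i+1} − v_i|:
  edge 1→2: √(-8.4980² + 3.7025²) = 9.2695 (running 9.2695)
  edge 2→3: √(1.3500² + -7.6694²) = 7.7873 (running 17.0569)
  edge 3→1: √(7.1480² + 3.9669²) = 8.1750 (running 25.2318)
Perimeter = 25.2318

Perimeter at t=0.394: 25.2318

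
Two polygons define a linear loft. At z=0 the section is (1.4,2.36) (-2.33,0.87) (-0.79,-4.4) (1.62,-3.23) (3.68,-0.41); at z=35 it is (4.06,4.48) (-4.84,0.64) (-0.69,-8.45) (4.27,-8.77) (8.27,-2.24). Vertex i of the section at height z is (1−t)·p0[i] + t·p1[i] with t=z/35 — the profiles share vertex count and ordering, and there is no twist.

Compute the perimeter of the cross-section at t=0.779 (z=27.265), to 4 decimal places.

Perimeter at t=0.779: 35.5207

Cross-section at t=0.779: each vertex is (1-t)·p0[i] + t·p1[i].
  v1: (1-0.779)·(1.4,2.36) + 0.779·(4.06,4.48) = (3.4721,4.0115)
  v2: (1-0.779)·(-2.33,0.87) + 0.779·(-4.84,0.64) = (-4.2853,0.6908)
  v3: (1-0.779)·(-0.79,-4.4) + 0.779·(-0.69,-8.45) = (-0.7121,-7.5549)
  v4: (1-0.779)·(1.62,-3.23) + 0.779·(4.27,-8.77) = (3.6843,-7.5457)
  v5: (1-0.779)·(3.68,-0.41) + 0.779·(8.27,-2.24) = (7.2556,-1.8356)
Perimeter = Σ |v_{i+1} − v_i|:
  edge 1→2: √(-7.7574² + -3.3207²) = 8.4383 (running 8.4383)
  edge 2→3: √(3.5732² + -8.2458²) = 8.9867 (running 17.4250)
  edge 3→4: √(4.3964² + 0.0093²) = 4.3965 (running 21.8214)
  edge 4→5: √(3.5713² + 5.7101²) = 6.7349 (running 28.5563)
  edge 5→1: √(-3.7835² + 5.8471²) = 6.9644 (running 35.5207)
Perimeter = 35.5207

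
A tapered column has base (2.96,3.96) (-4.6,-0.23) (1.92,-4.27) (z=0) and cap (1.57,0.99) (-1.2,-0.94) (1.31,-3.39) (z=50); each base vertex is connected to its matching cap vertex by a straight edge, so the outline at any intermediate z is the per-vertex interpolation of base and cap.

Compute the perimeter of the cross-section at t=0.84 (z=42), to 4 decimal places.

Perimeter at t=0.84: 13.3776

Cross-section at t=0.84: each vertex is (1-t)·p0[i] + t·p1[i].
  v1: (1-0.84)·(2.96,3.96) + 0.84·(1.57,0.99) = (1.7924,1.4652)
  v2: (1-0.84)·(-4.6,-0.23) + 0.84·(-1.2,-0.94) = (-1.7440,-0.8264)
  v3: (1-0.84)·(1.92,-4.27) + 0.84·(1.31,-3.39) = (1.4076,-3.5308)
Perimeter = Σ |v_{i+1} − v_i|:
  edge 1→2: √(-3.5364² + -2.2916²) = 4.2140 (running 4.2140)
  edge 2→3: √(3.1516² + -2.7044²) = 4.1529 (running 8.3668)
  edge 3→1: √(0.3848² + 4.9960²) = 5.0108 (running 13.3776)
Perimeter = 13.3776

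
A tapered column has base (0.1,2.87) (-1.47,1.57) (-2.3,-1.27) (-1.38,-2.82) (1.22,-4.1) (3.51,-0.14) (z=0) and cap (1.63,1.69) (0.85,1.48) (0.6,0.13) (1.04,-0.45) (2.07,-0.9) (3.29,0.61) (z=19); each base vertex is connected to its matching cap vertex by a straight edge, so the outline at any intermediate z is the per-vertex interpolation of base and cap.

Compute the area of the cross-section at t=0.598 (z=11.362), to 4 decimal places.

Area at t=0.598: 10.3152

Cross-section at t=0.598: each vertex is (1-t)·p0[i] + t·p1[i].
  v1: (1-0.598)·(0.1,2.87) + 0.598·(1.63,1.69) = (1.0149,2.1644)
  v2: (1-0.598)·(-1.47,1.57) + 0.598·(0.85,1.48) = (-0.0826,1.5162)
  v3: (1-0.598)·(-2.3,-1.27) + 0.598·(0.6,0.13) = (-0.5658,-0.4328)
  v4: (1-0.598)·(-1.38,-2.82) + 0.598·(1.04,-0.45) = (0.0672,-1.4027)
  v5: (1-0.598)·(1.22,-4.1) + 0.598·(2.07,-0.9) = (1.7283,-2.1864)
  v6: (1-0.598)·(3.51,-0.14) + 0.598·(3.29,0.61) = (3.3784,0.3085)
Shoelace sum Σ(x_i·y_{i+1} − x_{i+1}·y_i):
  i=1: 1.0149·1.5162 − -0.0826·2.1644 = +1.7177 (running +1.7177)
  i=2: -0.0826·-0.4328 − -0.5658·1.5162 = +0.8936 (running +2.6113)
  i=3: -0.5658·-1.4027 − 0.0672·-0.4328 = +0.8227 (running +3.4341)
  i=4: 0.0672·-2.1864 − 1.7283·-1.4027 = +2.2775 (running +5.7116)
  i=5: 1.7283·0.3085 − 3.3784·-2.1864 = +7.9198 (running +13.6314)
  i=6: 3.3784·2.1644 − 1.0149·0.3085 = +6.9991 (running +20.6304)
Area = |Σ|/2 = |20.6304|/2 = 10.3152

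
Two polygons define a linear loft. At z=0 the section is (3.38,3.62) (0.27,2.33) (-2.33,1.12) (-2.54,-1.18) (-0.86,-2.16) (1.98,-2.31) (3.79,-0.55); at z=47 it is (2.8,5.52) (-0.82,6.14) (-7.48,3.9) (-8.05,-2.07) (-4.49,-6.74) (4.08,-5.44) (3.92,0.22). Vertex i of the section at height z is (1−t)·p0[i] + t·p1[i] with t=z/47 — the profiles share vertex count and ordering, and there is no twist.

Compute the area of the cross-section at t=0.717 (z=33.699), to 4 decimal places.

Cross-section at t=0.717: each vertex is (1-t)·p0[i] + t·p1[i].
  v1: (1-0.717)·(3.38,3.62) + 0.717·(2.8,5.52) = (2.9641,4.9823)
  v2: (1-0.717)·(0.27,2.33) + 0.717·(-0.82,6.14) = (-0.5115,5.0618)
  v3: (1-0.717)·(-2.33,1.12) + 0.717·(-7.48,3.9) = (-6.0225,3.1133)
  v4: (1-0.717)·(-2.54,-1.18) + 0.717·(-8.05,-2.07) = (-6.4907,-1.8181)
  v5: (1-0.717)·(-0.86,-2.16) + 0.717·(-4.49,-6.74) = (-3.4627,-5.4439)
  v6: (1-0.717)·(1.98,-2.31) + 0.717·(4.08,-5.44) = (3.4857,-4.5542)
  v7: (1-0.717)·(3.79,-0.55) + 0.717·(3.92,0.22) = (3.8832,0.0021)
Shoelace sum Σ(x_i·y_{i+1} − x_{i+1}·y_i):
  i=1: 2.9641·5.0618 − -0.5115·4.9823 = +17.5524 (running +17.5524)
  i=2: -0.5115·3.1133 − -6.0225·5.0618 = +28.8922 (running +46.4446)
  i=3: -6.0225·-1.8181 − -6.4907·3.1133 = +31.1569 (running +77.6015)
  i=4: -6.4907·-5.4439 − -3.4627·-1.8181 = +29.0386 (running +106.6402)
  i=5: -3.4627·-4.5542 − 3.4857·-5.4439 = +34.7456 (running +141.3858)
  i=6: 3.4857·0.0021 − 3.8832·-4.5542 = +17.6922 (running +159.0780)
  i=7: 3.8832·4.9823 − 2.9641·0.0021 = +19.3411 (running +178.4191)
Area = |Σ|/2 = |178.4191|/2 = 89.2096

Area at t=0.717: 89.2096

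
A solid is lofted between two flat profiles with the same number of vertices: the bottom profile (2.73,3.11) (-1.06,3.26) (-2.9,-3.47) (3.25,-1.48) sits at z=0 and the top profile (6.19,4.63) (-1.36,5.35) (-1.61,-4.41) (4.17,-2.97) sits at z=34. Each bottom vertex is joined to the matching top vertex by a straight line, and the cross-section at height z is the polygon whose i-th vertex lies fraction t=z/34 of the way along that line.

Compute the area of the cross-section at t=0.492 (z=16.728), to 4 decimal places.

Cross-section at t=0.492: each vertex is (1-t)·p0[i] + t·p1[i].
  v1: (1-0.492)·(2.73,3.11) + 0.492·(6.19,4.63) = (4.4323,3.8578)
  v2: (1-0.492)·(-1.06,3.26) + 0.492·(-1.36,5.35) = (-1.2076,4.2883)
  v3: (1-0.492)·(-2.9,-3.47) + 0.492·(-1.61,-4.41) = (-2.2653,-3.9325)
  v4: (1-0.492)·(3.25,-1.48) + 0.492·(4.17,-2.97) = (3.7026,-2.2131)
Shoelace sum Σ(x_i·y_{i+1} − x_{i+1}·y_i):
  i=1: 4.4323·4.2883 − -1.2076·3.8578 = +23.6658 (running +23.6658)
  i=2: -1.2076·-3.9325 − -2.2653·4.2883 = +14.4632 (running +38.1289)
  i=3: -2.2653·-2.2131 − 3.7026·-3.9325 = +19.5739 (running +57.7028)
  i=4: 3.7026·3.8578 − 4.4323·-2.2131 = +24.0933 (running +81.7961)
Area = |Σ|/2 = |81.7961|/2 = 40.8981

Area at t=0.492: 40.8981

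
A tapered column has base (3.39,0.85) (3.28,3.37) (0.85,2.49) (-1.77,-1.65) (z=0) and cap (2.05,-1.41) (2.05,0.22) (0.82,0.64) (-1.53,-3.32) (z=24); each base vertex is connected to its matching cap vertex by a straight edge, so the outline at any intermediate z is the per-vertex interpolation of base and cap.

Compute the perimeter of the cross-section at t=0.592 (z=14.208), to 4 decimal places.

Cross-section at t=0.592: each vertex is (1-t)·p0[i] + t·p1[i].
  v1: (1-0.592)·(3.39,0.85) + 0.592·(2.05,-1.41) = (2.5967,-0.4879)
  v2: (1-0.592)·(3.28,3.37) + 0.592·(2.05,0.22) = (2.5518,1.5052)
  v3: (1-0.592)·(0.85,2.49) + 0.592·(0.82,0.64) = (0.8322,1.3948)
  v4: (1-0.592)·(-1.77,-1.65) + 0.592·(-1.53,-3.32) = (-1.6279,-2.6386)
Perimeter = Σ |v_{i+1} − v_i|:
  edge 1→2: √(-0.0449² + 1.9931²) = 1.9936 (running 1.9936)
  edge 2→3: √(-1.7196² + -0.1104²) = 1.7231 (running 3.7168)
  edge 3→4: √(-2.4602² + -4.0334²) = 4.7245 (running 8.4413)
  edge 4→1: √(4.2246² + 2.1507²) = 4.7406 (running 13.1819)
Perimeter = 13.1819

Perimeter at t=0.592: 13.1819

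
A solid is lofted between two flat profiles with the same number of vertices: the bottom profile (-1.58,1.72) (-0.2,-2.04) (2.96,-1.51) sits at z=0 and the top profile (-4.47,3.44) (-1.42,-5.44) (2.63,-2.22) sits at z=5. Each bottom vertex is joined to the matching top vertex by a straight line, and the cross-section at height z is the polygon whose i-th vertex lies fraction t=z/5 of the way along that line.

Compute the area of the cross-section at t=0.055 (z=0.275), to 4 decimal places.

Cross-section at t=0.055: each vertex is (1-t)·p0[i] + t·p1[i].
  v1: (1-0.055)·(-1.58,1.72) + 0.055·(-4.47,3.44) = (-1.7389,1.8146)
  v2: (1-0.055)·(-0.2,-2.04) + 0.055·(-1.42,-5.44) = (-0.2671,-2.2270)
  v3: (1-0.055)·(2.96,-1.51) + 0.055·(2.63,-2.22) = (2.9418,-1.5491)
Shoelace sum Σ(x_i·y_{i+1} − x_{i+1}·y_i):
  i=1: -1.7389·-2.2270 − -0.2671·1.8146 = +4.3573 (running +4.3573)
  i=2: -0.2671·-1.5491 − 2.9418·-2.2270 = +6.9653 (running +11.3226)
  i=3: 2.9418·1.8146 − -1.7389·-1.5491 = +2.6446 (running +13.9671)
Area = |Σ|/2 = |13.9671|/2 = 6.9836

Area at t=0.055: 6.9836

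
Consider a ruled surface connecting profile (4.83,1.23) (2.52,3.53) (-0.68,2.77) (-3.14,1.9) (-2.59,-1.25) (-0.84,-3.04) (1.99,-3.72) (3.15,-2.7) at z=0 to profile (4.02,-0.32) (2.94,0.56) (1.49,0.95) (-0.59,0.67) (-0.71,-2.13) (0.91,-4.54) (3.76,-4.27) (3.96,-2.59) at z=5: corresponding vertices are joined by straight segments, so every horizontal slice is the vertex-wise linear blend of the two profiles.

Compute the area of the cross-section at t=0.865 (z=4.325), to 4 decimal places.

Cross-section at t=0.865: each vertex is (1-t)·p0[i] + t·p1[i].
  v1: (1-0.865)·(4.83,1.23) + 0.865·(4.02,-0.32) = (4.1293,-0.1107)
  v2: (1-0.865)·(2.52,3.53) + 0.865·(2.94,0.56) = (2.8833,0.9610)
  v3: (1-0.865)·(-0.68,2.77) + 0.865·(1.49,0.95) = (1.1970,1.1957)
  v4: (1-0.865)·(-3.14,1.9) + 0.865·(-0.59,0.67) = (-0.9343,0.8360)
  v5: (1-0.865)·(-2.59,-1.25) + 0.865·(-0.71,-2.13) = (-0.9638,-2.0112)
  v6: (1-0.865)·(-0.84,-3.04) + 0.865·(0.91,-4.54) = (0.6738,-4.3375)
  v7: (1-0.865)·(1.99,-3.72) + 0.865·(3.76,-4.27) = (3.5210,-4.1957)
  v8: (1-0.865)·(3.15,-2.7) + 0.865·(3.96,-2.59) = (3.8506,-2.6048)
Shoelace sum Σ(x_i·y_{i+1} − x_{i+1}·y_i):
  i=1: 4.1293·0.9610 − 2.8833·-0.1107 = +4.2874 (running +4.2874)
  i=2: 2.8833·1.1957 − 1.1970·0.9610 = +2.2973 (running +6.5847)
  i=3: 1.1970·0.8360 − -0.9343·1.1957 = +2.1179 (running +8.7026)
  i=4: -0.9343·-2.0112 − -0.9638·0.8360 = +2.6847 (running +11.3873)
  i=5: -0.9638·-4.3375 − 0.6738·-2.0112 = +5.5355 (running +16.9228)
  i=6: 0.6738·-4.1957 − 3.5210·-4.3375 = +12.4457 (running +29.3685)
  i=7: 3.5210·-2.6048 − 3.8506·-4.1957 = +6.9846 (running +36.3531)
  i=8: 3.8506·-0.1107 − 4.1293·-2.6048 = +10.3299 (running +46.6829)
Area = |Σ|/2 = |46.6829|/2 = 23.3415

Area at t=0.865: 23.3415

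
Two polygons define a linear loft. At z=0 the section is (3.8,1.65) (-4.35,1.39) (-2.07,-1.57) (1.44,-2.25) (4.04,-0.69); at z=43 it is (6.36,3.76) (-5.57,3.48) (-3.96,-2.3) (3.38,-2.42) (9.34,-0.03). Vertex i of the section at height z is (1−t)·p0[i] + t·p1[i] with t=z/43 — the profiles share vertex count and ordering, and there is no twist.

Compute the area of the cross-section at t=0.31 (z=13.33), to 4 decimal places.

Area at t=0.31: 35.6816

Cross-section at t=0.31: each vertex is (1-t)·p0[i] + t·p1[i].
  v1: (1-0.31)·(3.8,1.65) + 0.31·(6.36,3.76) = (4.5936,2.3041)
  v2: (1-0.31)·(-4.35,1.39) + 0.31·(-5.57,3.48) = (-4.7282,2.0379)
  v3: (1-0.31)·(-2.07,-1.57) + 0.31·(-3.96,-2.3) = (-2.6559,-1.7963)
  v4: (1-0.31)·(1.44,-2.25) + 0.31·(3.38,-2.42) = (2.0414,-2.3027)
  v5: (1-0.31)·(4.04,-0.69) + 0.31·(9.34,-0.03) = (5.6830,-0.4854)
Shoelace sum Σ(x_i·y_{i+1} − x_{i+1}·y_i):
  i=1: 4.5936·2.0379 − -4.7282·2.3041 = +20.2555 (running +20.2555)
  i=2: -4.7282·-1.7963 − -2.6559·2.0379 = +13.9057 (running +34.1613)
  i=3: -2.6559·-2.3027 − 2.0414·-1.7963 = +9.7827 (running +43.9440)
  i=4: 2.0414·-0.4854 − 5.6830·-2.3027 = +12.0953 (running +56.0393)
  i=5: 5.6830·2.3041 − 4.5936·-0.4854 = +15.3239 (running +71.3633)
Area = |Σ|/2 = |71.3633|/2 = 35.6816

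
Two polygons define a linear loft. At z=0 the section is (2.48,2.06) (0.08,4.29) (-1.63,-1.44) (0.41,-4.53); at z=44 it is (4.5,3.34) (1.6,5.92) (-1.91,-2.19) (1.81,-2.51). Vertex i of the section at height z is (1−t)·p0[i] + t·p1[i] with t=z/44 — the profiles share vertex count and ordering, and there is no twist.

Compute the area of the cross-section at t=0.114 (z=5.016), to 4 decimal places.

Cross-section at t=0.114: each vertex is (1-t)·p0[i] + t·p1[i].
  v1: (1-0.114)·(2.48,2.06) + 0.114·(4.5,3.34) = (2.7103,2.2059)
  v2: (1-0.114)·(0.08,4.29) + 0.114·(1.6,5.92) = (0.2533,4.4758)
  v3: (1-0.114)·(-1.63,-1.44) + 0.114·(-1.91,-2.19) = (-1.6619,-1.5255)
  v4: (1-0.114)·(0.41,-4.53) + 0.114·(1.81,-2.51) = (0.5696,-4.2997)
Shoelace sum Σ(x_i·y_{i+1} − x_{i+1}·y_i):
  i=1: 2.7103·4.4758 − 0.2533·2.2059 = +11.5720 (running +11.5720)
  i=2: 0.2533·-1.5255 − -1.6619·4.4758 = +7.0521 (running +18.6241)
  i=3: -1.6619·-4.2997 − 0.5696·-1.5255 = +8.0147 (running +26.6388)
  i=4: 0.5696·2.2059 − 2.7103·-4.2997 = +12.9099 (running +39.5487)
Area = |Σ|/2 = |39.5487|/2 = 19.7744

Area at t=0.114: 19.7744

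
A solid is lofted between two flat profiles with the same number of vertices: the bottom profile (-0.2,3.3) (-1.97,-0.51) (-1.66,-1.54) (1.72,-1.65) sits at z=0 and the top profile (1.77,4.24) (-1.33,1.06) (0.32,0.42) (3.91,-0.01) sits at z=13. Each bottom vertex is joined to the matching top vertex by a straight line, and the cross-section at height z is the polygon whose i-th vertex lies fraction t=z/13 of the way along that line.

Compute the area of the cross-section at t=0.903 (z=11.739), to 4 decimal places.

Area at t=0.903: 10.7542

Cross-section at t=0.903: each vertex is (1-t)·p0[i] + t·p1[i].
  v1: (1-0.903)·(-0.2,3.3) + 0.903·(1.77,4.24) = (1.5789,4.1488)
  v2: (1-0.903)·(-1.97,-0.51) + 0.903·(-1.33,1.06) = (-1.3921,0.9077)
  v3: (1-0.903)·(-1.66,-1.54) + 0.903·(0.32,0.42) = (0.1279,0.2299)
  v4: (1-0.903)·(1.72,-1.65) + 0.903·(3.91,-0.01) = (3.6976,-0.1691)
Shoelace sum Σ(x_i·y_{i+1} − x_{i+1}·y_i):
  i=1: 1.5789·0.9077 − -1.3921·4.1488 = +7.2087 (running +7.2087)
  i=2: -1.3921·0.2299 − 0.1279·0.9077 = -0.4361 (running +6.7725)
  i=3: 0.1279·-0.1691 − 3.6976·0.2299 = -0.8716 (running +5.9009)
  i=4: 3.6976·4.1488 − 1.5789·-0.1691 = +15.6075 (running +21.5084)
Area = |Σ|/2 = |21.5084|/2 = 10.7542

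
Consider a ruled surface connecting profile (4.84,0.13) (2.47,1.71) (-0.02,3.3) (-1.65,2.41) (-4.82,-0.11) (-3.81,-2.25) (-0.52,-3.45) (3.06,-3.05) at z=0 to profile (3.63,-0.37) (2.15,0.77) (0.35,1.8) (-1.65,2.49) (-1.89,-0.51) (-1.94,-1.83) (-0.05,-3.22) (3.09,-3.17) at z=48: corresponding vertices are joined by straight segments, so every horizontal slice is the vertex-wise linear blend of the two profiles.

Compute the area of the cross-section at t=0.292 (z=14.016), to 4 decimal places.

Cross-section at t=0.292: each vertex is (1-t)·p0[i] + t·p1[i].
  v1: (1-0.292)·(4.84,0.13) + 0.292·(3.63,-0.37) = (4.4867,-0.0160)
  v2: (1-0.292)·(2.47,1.71) + 0.292·(2.15,0.77) = (2.3766,1.4355)
  v3: (1-0.292)·(-0.02,3.3) + 0.292·(0.35,1.8) = (0.0880,2.8620)
  v4: (1-0.292)·(-1.65,2.41) + 0.292·(-1.65,2.49) = (-1.6500,2.4334)
  v5: (1-0.292)·(-4.82,-0.11) + 0.292·(-1.89,-0.51) = (-3.9644,-0.2268)
  v6: (1-0.292)·(-3.81,-2.25) + 0.292·(-1.94,-1.83) = (-3.2640,-2.1274)
  v7: (1-0.292)·(-0.52,-3.45) + 0.292·(-0.05,-3.22) = (-0.3828,-3.3828)
  v8: (1-0.292)·(3.06,-3.05) + 0.292·(3.09,-3.17) = (3.0688,-3.0850)
Shoelace sum Σ(x_i·y_{i+1} − x_{i+1}·y_i):
  i=1: 4.4867·1.4355 − 2.3766·-0.0160 = +6.4787 (running +6.4787)
  i=2: 2.3766·2.8620 − 0.0880·1.4355 = +6.6753 (running +13.1541)
  i=3: 0.0880·2.4334 − -1.6500·2.8620 = +4.9365 (running +18.0906)
  i=4: -1.6500·-0.2268 − -3.9644·2.4334 = +10.0211 (running +28.1117)
  i=5: -3.9644·-2.1274 − -3.2640·-0.2268 = +7.6935 (running +35.8053)
  i=6: -3.2640·-3.3828 − -0.3828·-2.1274 = +10.2272 (running +46.0324)
  i=7: -0.3828·-3.0850 − 3.0688·-3.3828 = +11.5620 (running +57.5944)
  i=8: 3.0688·-0.0160 − 4.4867·-3.0850 = +13.7925 (running +71.3869)
Area = |Σ|/2 = |71.3869|/2 = 35.6934

Area at t=0.292: 35.6934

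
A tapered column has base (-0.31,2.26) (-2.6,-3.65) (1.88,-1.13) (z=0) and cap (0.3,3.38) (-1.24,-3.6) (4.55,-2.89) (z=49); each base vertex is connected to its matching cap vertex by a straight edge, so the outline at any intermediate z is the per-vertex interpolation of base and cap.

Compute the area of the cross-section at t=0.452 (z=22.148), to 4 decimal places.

Cross-section at t=0.452: each vertex is (1-t)·p0[i] + t·p1[i].
  v1: (1-0.452)·(-0.31,2.26) + 0.452·(0.3,3.38) = (-0.0343,2.7662)
  v2: (1-0.452)·(-2.6,-3.65) + 0.452·(-1.24,-3.6) = (-1.9853,-3.6274)
  v3: (1-0.452)·(1.88,-1.13) + 0.452·(4.55,-2.89) = (3.0868,-1.9255)
Shoelace sum Σ(x_i·y_{i+1} − x_{i+1}·y_i):
  i=1: -0.0343·-3.6274 − -1.9853·2.7662 = +5.6161 (running +5.6161)
  i=2: -1.9853·-1.9255 − 3.0868·-3.6274 = +15.0199 (running +20.6360)
  i=3: 3.0868·2.7662 − -0.0343·-1.9255 = +8.4729 (running +29.1089)
Area = |Σ|/2 = |29.1089|/2 = 14.5545

Area at t=0.452: 14.5545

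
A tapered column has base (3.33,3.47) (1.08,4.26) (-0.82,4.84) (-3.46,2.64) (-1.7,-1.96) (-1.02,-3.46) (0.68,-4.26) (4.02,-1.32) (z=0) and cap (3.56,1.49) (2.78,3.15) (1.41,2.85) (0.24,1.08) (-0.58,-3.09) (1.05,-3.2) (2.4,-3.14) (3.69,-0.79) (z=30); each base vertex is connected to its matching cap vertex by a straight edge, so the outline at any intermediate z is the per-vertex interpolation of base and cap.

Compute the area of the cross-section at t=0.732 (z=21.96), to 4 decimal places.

Cross-section at t=0.732: each vertex is (1-t)·p0[i] + t·p1[i].
  v1: (1-0.732)·(3.33,3.47) + 0.732·(3.56,1.49) = (3.4984,2.0206)
  v2: (1-0.732)·(1.08,4.26) + 0.732·(2.78,3.15) = (2.3244,3.4475)
  v3: (1-0.732)·(-0.82,4.84) + 0.732·(1.41,2.85) = (0.8124,3.3833)
  v4: (1-0.732)·(-3.46,2.64) + 0.732·(0.24,1.08) = (-0.7516,1.4981)
  v5: (1-0.732)·(-1.7,-1.96) + 0.732·(-0.58,-3.09) = (-0.8802,-2.7872)
  v6: (1-0.732)·(-1.02,-3.46) + 0.732·(1.05,-3.2) = (0.4952,-3.2697)
  v7: (1-0.732)·(0.68,-4.26) + 0.732·(2.4,-3.14) = (1.9390,-3.4402)
  v8: (1-0.732)·(4.02,-1.32) + 0.732·(3.69,-0.79) = (3.7784,-0.9320)
Shoelace sum Σ(x_i·y_{i+1} − x_{i+1}·y_i):
  i=1: 3.4984·3.4475 − 2.3244·2.0206 = +7.3638 (running +7.3638)
  i=2: 2.3244·3.3833 − 0.8124·3.4475 = +5.0636 (running +12.4273)
  i=3: 0.8124·1.4981 − -0.7516·3.3833 = +3.7599 (running +16.1872)
  i=4: -0.7516·-2.7872 − -0.8802·1.4981 = +3.4134 (running +19.6006)
  i=5: -0.8802·-3.2697 − 0.4952·-2.7872 = +4.2582 (running +23.8588)
  i=6: 0.4952·-3.4402 − 1.9390·-3.2697 = +4.6363 (running +28.4951)
  i=7: 1.9390·-0.9320 − 3.7784·-3.4402 = +11.1912 (running +39.6863)
  i=8: 3.7784·2.0206 − 3.4984·-0.9320 = +10.8955 (running +50.5818)
Area = |Σ|/2 = |50.5818|/2 = 25.2909

Area at t=0.732: 25.2909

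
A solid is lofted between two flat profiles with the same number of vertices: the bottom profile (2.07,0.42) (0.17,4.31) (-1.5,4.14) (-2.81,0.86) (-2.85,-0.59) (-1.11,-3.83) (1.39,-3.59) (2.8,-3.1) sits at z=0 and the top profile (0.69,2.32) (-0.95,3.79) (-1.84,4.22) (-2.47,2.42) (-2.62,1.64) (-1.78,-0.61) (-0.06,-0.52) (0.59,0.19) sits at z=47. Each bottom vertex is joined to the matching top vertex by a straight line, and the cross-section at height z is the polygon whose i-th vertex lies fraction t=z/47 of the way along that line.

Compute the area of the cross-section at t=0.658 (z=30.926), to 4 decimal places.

Cross-section at t=0.658: each vertex is (1-t)·p0[i] + t·p1[i].
  v1: (1-0.658)·(2.07,0.42) + 0.658·(0.69,2.32) = (1.1620,1.6702)
  v2: (1-0.658)·(0.17,4.31) + 0.658·(-0.95,3.79) = (-0.5670,3.9678)
  v3: (1-0.658)·(-1.5,4.14) + 0.658·(-1.84,4.22) = (-1.7237,4.1926)
  v4: (1-0.658)·(-2.81,0.86) + 0.658·(-2.47,2.42) = (-2.5863,1.8865)
  v5: (1-0.658)·(-2.85,-0.59) + 0.658·(-2.62,1.64) = (-2.6987,0.8773)
  v6: (1-0.658)·(-1.11,-3.83) + 0.658·(-1.78,-0.61) = (-1.5509,-1.7112)
  v7: (1-0.658)·(1.39,-3.59) + 0.658·(-0.06,-0.52) = (0.4359,-1.5699)
  v8: (1-0.658)·(2.8,-3.1) + 0.658·(0.59,0.19) = (1.3458,-0.9352)
Shoelace sum Σ(x_i·y_{i+1} − x_{i+1}·y_i):
  i=1: 1.1620·3.9678 − -0.5670·1.6702 = +5.5574 (running +5.5574)
  i=2: -0.5670·4.1926 − -1.7237·3.9678 = +4.4624 (running +10.0198)
  i=3: -1.7237·1.8865 − -2.5863·4.1926 = +7.5916 (running +17.6114)
  i=4: -2.5863·0.8773 − -2.6987·1.8865 = +2.8219 (running +20.4333)
  i=5: -2.6987·-1.7112 − -1.5509·0.8773 = +5.9787 (running +26.4120)
  i=6: -1.5509·-1.5699 − 0.4359·-1.7112 = +3.1807 (running +29.5927)
  i=7: 0.4359·-0.9352 − 1.3458·-1.5699 = +1.7052 (running +31.2979)
  i=8: 1.3458·1.6702 − 1.1620·-0.9352 = +3.3344 (running +34.6323)
Area = |Σ|/2 = |34.6323|/2 = 17.3162

Area at t=0.658: 17.3162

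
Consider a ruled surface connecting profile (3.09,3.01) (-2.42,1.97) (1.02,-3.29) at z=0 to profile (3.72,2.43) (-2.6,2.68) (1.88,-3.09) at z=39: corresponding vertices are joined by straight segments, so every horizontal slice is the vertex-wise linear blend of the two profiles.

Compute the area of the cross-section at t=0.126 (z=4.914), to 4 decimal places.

Cross-section at t=0.126: each vertex is (1-t)·p0[i] + t·p1[i].
  v1: (1-0.126)·(3.09,3.01) + 0.126·(3.72,2.43) = (3.1694,2.9369)
  v2: (1-0.126)·(-2.42,1.97) + 0.126·(-2.6,2.68) = (-2.4427,2.0595)
  v3: (1-0.126)·(1.02,-3.29) + 0.126·(1.88,-3.09) = (1.1284,-3.2648)
Shoelace sum Σ(x_i·y_{i+1} − x_{i+1}·y_i):
  i=1: 3.1694·2.0595 − -2.4427·2.9369 = +13.7012 (running +13.7012)
  i=2: -2.4427·-3.2648 − 1.1284·2.0595 = +5.6510 (running +19.3522)
  i=3: 1.1284·2.9369 − 3.1694·-3.2648 = +13.6613 (running +33.0135)
Area = |Σ|/2 = |33.0135|/2 = 16.5068

Area at t=0.126: 16.5068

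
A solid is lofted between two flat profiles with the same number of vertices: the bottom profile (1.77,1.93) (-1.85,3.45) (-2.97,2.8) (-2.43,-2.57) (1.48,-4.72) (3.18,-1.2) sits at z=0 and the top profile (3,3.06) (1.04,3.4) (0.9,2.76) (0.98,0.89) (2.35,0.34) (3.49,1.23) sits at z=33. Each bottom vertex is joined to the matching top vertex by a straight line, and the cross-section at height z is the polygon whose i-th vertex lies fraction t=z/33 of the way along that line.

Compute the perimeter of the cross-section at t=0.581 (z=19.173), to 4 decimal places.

Perimeter at t=0.581: 14.6529

Cross-section at t=0.581: each vertex is (1-t)·p0[i] + t·p1[i].
  v1: (1-0.581)·(1.77,1.93) + 0.581·(3,3.06) = (2.4846,2.5865)
  v2: (1-0.581)·(-1.85,3.45) + 0.581·(1.04,3.4) = (-0.1709,3.4209)
  v3: (1-0.581)·(-2.97,2.8) + 0.581·(0.9,2.76) = (-0.7215,2.7768)
  v4: (1-0.581)·(-2.43,-2.57) + 0.581·(0.98,0.89) = (-0.4488,-0.5597)
  v5: (1-0.581)·(1.48,-4.72) + 0.581·(2.35,0.34) = (1.9855,-1.7801)
  v6: (1-0.581)·(3.18,-1.2) + 0.581·(3.49,1.23) = (3.3601,0.2118)
Perimeter = Σ |v_{i+1} − v_i|:
  edge 1→2: √(-2.6555² + 0.8344²) = 2.7835 (running 2.7835)
  edge 2→3: √(-0.5506² + -0.6442²) = 0.8474 (running 3.6310)
  edge 3→4: √(0.2727² + -3.3365²) = 3.3476 (running 6.9786)
  edge 4→5: √(2.4343² + -1.2204²) = 2.7230 (running 9.7017)
  edge 5→6: √(1.3746² + 1.9920²) = 2.4202 (running 12.1219)
  edge 6→1: √(-0.8755² + 2.3747²) = 2.5309 (running 14.6529)
Perimeter = 14.6529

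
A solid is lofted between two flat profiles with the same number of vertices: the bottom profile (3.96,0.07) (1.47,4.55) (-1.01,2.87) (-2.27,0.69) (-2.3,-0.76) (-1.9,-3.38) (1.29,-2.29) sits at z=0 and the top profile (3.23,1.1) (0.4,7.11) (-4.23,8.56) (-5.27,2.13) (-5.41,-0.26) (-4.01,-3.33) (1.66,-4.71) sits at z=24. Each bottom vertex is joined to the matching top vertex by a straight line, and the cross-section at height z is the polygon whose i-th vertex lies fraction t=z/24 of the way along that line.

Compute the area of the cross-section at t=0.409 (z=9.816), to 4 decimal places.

Cross-section at t=0.409: each vertex is (1-t)·p0[i] + t·p1[i].
  v1: (1-0.409)·(3.96,0.07) + 0.409·(3.23,1.1) = (3.6614,0.4913)
  v2: (1-0.409)·(1.47,4.55) + 0.409·(0.4,7.11) = (1.0324,5.5970)
  v3: (1-0.409)·(-1.01,2.87) + 0.409·(-4.23,8.56) = (-2.3270,5.1972)
  v4: (1-0.409)·(-2.27,0.69) + 0.409·(-5.27,2.13) = (-3.4970,1.2790)
  v5: (1-0.409)·(-2.3,-0.76) + 0.409·(-5.41,-0.26) = (-3.5720,-0.5555)
  v6: (1-0.409)·(-1.9,-3.38) + 0.409·(-4.01,-3.33) = (-2.7630,-3.3595)
  v7: (1-0.409)·(1.29,-2.29) + 0.409·(1.66,-4.71) = (1.4413,-3.2798)
Shoelace sum Σ(x_i·y_{i+1} − x_{i+1}·y_i):
  i=1: 3.6614·5.5970 − 1.0324·0.4913 = +19.9860 (running +19.9860)
  i=2: 1.0324·5.1972 − -2.3270·5.5970 = +18.3896 (running +38.3756)
  i=3: -2.3270·1.2790 − -3.4970·5.1972 = +15.1985 (running +53.5742)
  i=4: -3.4970·-0.5555 − -3.5720·1.2790 = +6.5110 (running +60.0852)
  i=5: -3.5720·-3.3595 − -2.7630·-0.5555 = +10.4654 (running +70.5506)
  i=6: -2.7630·-3.2798 − 1.4413·-3.3595 = +13.9042 (running +84.4548)
  i=7: 1.4413·0.4913 − 3.6614·-3.2798 = +12.7168 (running +97.1716)
Area = |Σ|/2 = |97.1716|/2 = 48.5858

Area at t=0.409: 48.5858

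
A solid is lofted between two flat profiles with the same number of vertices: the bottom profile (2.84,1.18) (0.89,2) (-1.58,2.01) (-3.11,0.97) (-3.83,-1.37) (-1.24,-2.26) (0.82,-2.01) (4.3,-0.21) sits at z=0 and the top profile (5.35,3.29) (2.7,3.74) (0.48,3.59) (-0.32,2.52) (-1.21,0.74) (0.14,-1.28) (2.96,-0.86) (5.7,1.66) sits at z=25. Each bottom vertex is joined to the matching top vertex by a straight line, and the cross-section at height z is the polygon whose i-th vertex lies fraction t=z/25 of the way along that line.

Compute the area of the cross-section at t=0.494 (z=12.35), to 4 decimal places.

Area at t=0.494: 24.1453

Cross-section at t=0.494: each vertex is (1-t)·p0[i] + t·p1[i].
  v1: (1-0.494)·(2.84,1.18) + 0.494·(5.35,3.29) = (4.0799,2.2223)
  v2: (1-0.494)·(0.89,2) + 0.494·(2.7,3.74) = (1.7841,2.8596)
  v3: (1-0.494)·(-1.58,2.01) + 0.494·(0.48,3.59) = (-0.5624,2.7905)
  v4: (1-0.494)·(-3.11,0.97) + 0.494·(-0.32,2.52) = (-1.7317,1.7357)
  v5: (1-0.494)·(-3.83,-1.37) + 0.494·(-1.21,0.74) = (-2.5357,-0.3277)
  v6: (1-0.494)·(-1.24,-2.26) + 0.494·(0.14,-1.28) = (-0.5583,-1.7759)
  v7: (1-0.494)·(0.82,-2.01) + 0.494·(2.96,-0.86) = (1.8772,-1.4419)
  v8: (1-0.494)·(4.3,-0.21) + 0.494·(5.7,1.66) = (4.9916,0.7138)
Shoelace sum Σ(x_i·y_{i+1} − x_{i+1}·y_i):
  i=1: 4.0799·2.8596 − 1.7841·2.2223 = +7.7019 (running +7.7019)
  i=2: 1.7841·2.7905 − -0.5624·2.8596 = +6.5868 (running +14.2886)
  i=3: -0.5624·1.7357 − -1.7317·2.7905 = +3.8564 (running +18.1450)
  i=4: -1.7317·-0.3277 − -2.5357·1.7357 = +4.9687 (running +23.1137)
  i=5: -2.5357·-1.7759 − -0.5583·-0.3277 = +4.3202 (running +27.4339)
  i=6: -0.5583·-1.4419 − 1.8772·-1.7759 = +4.1386 (running +31.5725)
  i=7: 1.8772·0.7138 − 4.9916·-1.4419 = +8.5373 (running +40.1098)
  i=8: 4.9916·2.2223 − 4.0799·0.7138 = +8.1809 (running +48.2906)
Area = |Σ|/2 = |48.2906|/2 = 24.1453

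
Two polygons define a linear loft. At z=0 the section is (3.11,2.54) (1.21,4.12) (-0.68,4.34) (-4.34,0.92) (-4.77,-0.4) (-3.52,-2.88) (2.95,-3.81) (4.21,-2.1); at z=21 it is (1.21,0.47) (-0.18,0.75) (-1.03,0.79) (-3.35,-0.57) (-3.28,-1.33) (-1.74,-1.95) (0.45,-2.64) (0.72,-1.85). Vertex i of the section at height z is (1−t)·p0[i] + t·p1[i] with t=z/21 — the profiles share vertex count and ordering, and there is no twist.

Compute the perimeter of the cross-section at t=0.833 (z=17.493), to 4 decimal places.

Perimeter at t=0.833: 15.0073

Cross-section at t=0.833: each vertex is (1-t)·p0[i] + t·p1[i].
  v1: (1-0.833)·(3.11,2.54) + 0.833·(1.21,0.47) = (1.5273,0.8157)
  v2: (1-0.833)·(1.21,4.12) + 0.833·(-0.18,0.75) = (0.0521,1.3128)
  v3: (1-0.833)·(-0.68,4.34) + 0.833·(-1.03,0.79) = (-0.9716,1.3829)
  v4: (1-0.833)·(-4.34,0.92) + 0.833·(-3.35,-0.57) = (-3.5153,-0.3212)
  v5: (1-0.833)·(-4.77,-0.4) + 0.833·(-3.28,-1.33) = (-3.5288,-1.1747)
  v6: (1-0.833)·(-3.52,-2.88) + 0.833·(-1.74,-1.95) = (-2.0373,-2.1053)
  v7: (1-0.833)·(2.95,-3.81) + 0.833·(0.45,-2.64) = (0.8675,-2.8354)
  v8: (1-0.833)·(4.21,-2.1) + 0.833·(0.72,-1.85) = (1.3028,-1.8918)
Perimeter = Σ |v_{i+1} − v_i|:
  edge 1→2: √(-1.4752² + 0.4971²) = 1.5567 (running 1.5567)
  edge 2→3: √(-1.0237² + 0.0701²) = 1.0261 (running 2.5827)
  edge 3→4: √(-2.5438² + -1.7040²) = 3.0618 (running 5.6445)
  edge 4→5: √(-0.0135² + -0.8535²) = 0.8536 (running 6.4982)
  edge 5→6: √(1.4916² + -0.9306²) = 1.7581 (running 8.2562)
  edge 6→7: √(2.9048² + -0.7301²) = 2.9951 (running 11.2513)
  edge 7→8: √(0.4353² + 0.9436²) = 1.0392 (running 12.2906)
  edge 8→1: √(0.2245² + 2.7074²) = 2.7167 (running 15.0073)
Perimeter = 15.0073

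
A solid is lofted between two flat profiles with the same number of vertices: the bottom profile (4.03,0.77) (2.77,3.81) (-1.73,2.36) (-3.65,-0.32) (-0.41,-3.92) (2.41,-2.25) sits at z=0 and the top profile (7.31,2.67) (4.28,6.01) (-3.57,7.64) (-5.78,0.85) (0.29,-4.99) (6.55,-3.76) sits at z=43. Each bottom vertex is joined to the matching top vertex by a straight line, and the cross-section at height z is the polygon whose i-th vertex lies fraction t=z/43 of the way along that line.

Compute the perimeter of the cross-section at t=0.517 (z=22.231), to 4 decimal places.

Cross-section at t=0.517: each vertex is (1-t)·p0[i] + t·p1[i].
  v1: (1-0.517)·(4.03,0.77) + 0.517·(7.31,2.67) = (5.7258,1.7523)
  v2: (1-0.517)·(2.77,3.81) + 0.517·(4.28,6.01) = (3.5507,4.9474)
  v3: (1-0.517)·(-1.73,2.36) + 0.517·(-3.57,7.64) = (-2.6813,5.0898)
  v4: (1-0.517)·(-3.65,-0.32) + 0.517·(-5.78,0.85) = (-4.7512,0.2849)
  v5: (1-0.517)·(-0.41,-3.92) + 0.517·(0.29,-4.99) = (-0.0481,-4.4732)
  v6: (1-0.517)·(2.41,-2.25) + 0.517·(6.55,-3.76) = (4.5504,-3.0307)
Perimeter = Σ |v_{i+1} − v_i|:
  edge 1→2: √(-2.1751² + 3.1951²) = 3.8652 (running 3.8652)
  edge 2→3: √(-6.2320² + 0.1424²) = 6.2336 (running 10.0988)
  edge 3→4: √(-2.0699² + -4.8049²) = 5.2318 (running 15.3305)
  edge 4→5: √(4.7031² + -4.7581²) = 6.6902 (running 22.0207)
  edge 5→6: √(4.5985² + 1.4425²) = 4.8194 (running 26.8401)
  edge 6→1: √(1.1754² + 4.7830²) = 4.9253 (running 31.7654)
Perimeter = 31.7654

Perimeter at t=0.517: 31.7654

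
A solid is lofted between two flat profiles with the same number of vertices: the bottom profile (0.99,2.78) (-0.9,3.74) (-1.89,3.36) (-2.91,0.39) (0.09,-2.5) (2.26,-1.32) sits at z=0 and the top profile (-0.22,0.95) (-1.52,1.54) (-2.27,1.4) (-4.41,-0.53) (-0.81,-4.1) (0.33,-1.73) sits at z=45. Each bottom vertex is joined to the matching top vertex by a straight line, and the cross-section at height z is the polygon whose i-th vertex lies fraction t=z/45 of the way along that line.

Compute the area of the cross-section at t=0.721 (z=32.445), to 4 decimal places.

Area at t=0.721: 16.2932

Cross-section at t=0.721: each vertex is (1-t)·p0[i] + t·p1[i].
  v1: (1-0.721)·(0.99,2.78) + 0.721·(-0.22,0.95) = (0.1176,1.4606)
  v2: (1-0.721)·(-0.9,3.74) + 0.721·(-1.52,1.54) = (-1.3470,2.1538)
  v3: (1-0.721)·(-1.89,3.36) + 0.721·(-2.27,1.4) = (-2.1640,1.9468)
  v4: (1-0.721)·(-2.91,0.39) + 0.721·(-4.41,-0.53) = (-3.9915,-0.2733)
  v5: (1-0.721)·(0.09,-2.5) + 0.721·(-0.81,-4.1) = (-0.5589,-3.6536)
  v6: (1-0.721)·(2.26,-1.32) + 0.721·(0.33,-1.73) = (0.8685,-1.6156)
Shoelace sum Σ(x_i·y_{i+1} − x_{i+1}·y_i):
  i=1: 0.1176·2.1538 − -1.3470·1.4606 = +2.2207 (running +2.2207)
  i=2: -1.3470·1.9468 − -2.1640·2.1538 = +2.0383 (running +4.2590)
  i=3: -2.1640·-0.2733 − -3.9915·1.9468 = +8.3623 (running +12.6213)
  i=4: -3.9915·-3.6536 − -0.5589·-0.2733 = +14.4306 (running +27.0519)
  i=5: -0.5589·-1.6156 − 0.8685·-3.6536 = +4.0760 (running +31.1279)
  i=6: 0.8685·1.4606 − 0.1176·-1.6156 = +1.4584 (running +32.5863)
Area = |Σ|/2 = |32.5863|/2 = 16.2932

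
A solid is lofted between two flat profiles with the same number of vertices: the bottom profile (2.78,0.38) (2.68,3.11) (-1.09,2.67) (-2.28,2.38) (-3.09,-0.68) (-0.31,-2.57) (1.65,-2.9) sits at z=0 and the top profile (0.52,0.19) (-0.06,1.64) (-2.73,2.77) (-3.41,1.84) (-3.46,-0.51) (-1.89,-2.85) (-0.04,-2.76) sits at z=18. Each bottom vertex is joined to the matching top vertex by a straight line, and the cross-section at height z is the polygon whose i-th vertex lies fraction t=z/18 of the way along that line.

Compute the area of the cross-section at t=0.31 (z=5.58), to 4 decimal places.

Cross-section at t=0.31: each vertex is (1-t)·p0[i] + t·p1[i].
  v1: (1-0.31)·(2.78,0.38) + 0.31·(0.52,0.19) = (2.0794,0.3211)
  v2: (1-0.31)·(2.68,3.11) + 0.31·(-0.06,1.64) = (1.8306,2.6543)
  v3: (1-0.31)·(-1.09,2.67) + 0.31·(-2.73,2.77) = (-1.5984,2.7010)
  v4: (1-0.31)·(-2.28,2.38) + 0.31·(-3.41,1.84) = (-2.6303,2.2126)
  v5: (1-0.31)·(-3.09,-0.68) + 0.31·(-3.46,-0.51) = (-3.2047,-0.6273)
  v6: (1-0.31)·(-0.31,-2.57) + 0.31·(-1.89,-2.85) = (-0.7998,-2.6568)
  v7: (1-0.31)·(1.65,-2.9) + 0.31·(-0.04,-2.76) = (1.1261,-2.8566)
Shoelace sum Σ(x_i·y_{i+1} − x_{i+1}·y_i):
  i=1: 2.0794·2.6543 − 1.8306·0.3211 = +4.9315 (running +4.9315)
  i=2: 1.8306·2.7010 − -1.5984·2.6543 = +9.1871 (running +14.1186)
  i=3: -1.5984·2.2126 − -2.6303·2.7010 = +3.5678 (running +17.6864)
  i=4: -2.6303·-0.6273 − -3.2047·2.2126 = +8.7407 (running +26.4272)
  i=5: -3.2047·-2.6568 − -0.7998·-0.6273 = +8.0125 (running +34.4397)
  i=6: -0.7998·-2.8566 − 1.1261·-2.6568 = +5.2765 (running +39.7162)
  i=7: 1.1261·0.3211 − 2.0794·-2.8566 = +6.3016 (running +46.0178)
Area = |Σ|/2 = |46.0178|/2 = 23.0089

Area at t=0.31: 23.0089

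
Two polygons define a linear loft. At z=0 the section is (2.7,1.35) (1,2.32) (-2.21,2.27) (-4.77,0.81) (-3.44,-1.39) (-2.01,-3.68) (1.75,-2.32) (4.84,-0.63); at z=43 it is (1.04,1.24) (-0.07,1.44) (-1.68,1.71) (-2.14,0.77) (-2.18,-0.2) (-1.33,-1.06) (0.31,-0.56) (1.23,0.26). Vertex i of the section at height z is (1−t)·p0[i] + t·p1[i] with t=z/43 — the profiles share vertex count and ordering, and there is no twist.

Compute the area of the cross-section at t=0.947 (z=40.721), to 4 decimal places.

Cross-section at t=0.947: each vertex is (1-t)·p0[i] + t·p1[i].
  v1: (1-0.947)·(2.7,1.35) + 0.947·(1.04,1.24) = (1.1280,1.2458)
  v2: (1-0.947)·(1,2.32) + 0.947·(-0.07,1.44) = (-0.0133,1.4866)
  v3: (1-0.947)·(-2.21,2.27) + 0.947·(-1.68,1.71) = (-1.7081,1.7397)
  v4: (1-0.947)·(-4.77,0.81) + 0.947·(-2.14,0.77) = (-2.2794,0.7721)
  v5: (1-0.947)·(-3.44,-1.39) + 0.947·(-2.18,-0.2) = (-2.2468,-0.2631)
  v6: (1-0.947)·(-2.01,-3.68) + 0.947·(-1.33,-1.06) = (-1.3660,-1.1989)
  v7: (1-0.947)·(1.75,-2.32) + 0.947·(0.31,-0.56) = (0.3863,-0.6533)
  v8: (1-0.947)·(4.84,-0.63) + 0.947·(1.23,0.26) = (1.4213,0.2128)
Shoelace sum Σ(x_i·y_{i+1} − x_{i+1}·y_i):
  i=1: 1.1280·1.4866 − -0.0133·1.2458 = +1.6935 (running +1.6935)
  i=2: -0.0133·1.7397 − -1.7081·1.4866 = +2.5162 (running +4.2097)
  i=3: -1.7081·0.7721 − -2.2794·1.7397 = +2.6466 (running +6.8562)
  i=4: -2.2794·-0.2631 − -2.2468·0.7721 = +2.3344 (running +9.1906)
  i=5: -2.2468·-1.1989 − -1.3660·-0.2631 = +2.3342 (running +11.5248)
  i=6: -1.3660·-0.6533 − 0.3863·-1.1989 = +1.3556 (running +12.8804)
  i=7: 0.3863·0.2128 − 1.4213·-0.6533 = +1.0107 (running +13.8911)
  i=8: 1.4213·1.2458 − 1.1280·0.2128 = +1.5307 (running +15.4218)
Area = |Σ|/2 = |15.4218|/2 = 7.7109

Area at t=0.947: 7.7109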